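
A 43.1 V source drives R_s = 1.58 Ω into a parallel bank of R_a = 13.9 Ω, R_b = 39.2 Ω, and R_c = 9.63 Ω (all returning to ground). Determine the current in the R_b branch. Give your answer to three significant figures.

Parallel bank: R_p = 1/(1/13.9 + 1/39.2 + 1/9.63) = 4.968 Ω.
Node voltage V_A = V_CC · R_p/(R_s + R_p) = 43.1 × 0.7587 = 32.70 V.
I(R_b) = V_A / R_b = 32.70/39.2 = 0.8342 A.

I ≈ 0.834 A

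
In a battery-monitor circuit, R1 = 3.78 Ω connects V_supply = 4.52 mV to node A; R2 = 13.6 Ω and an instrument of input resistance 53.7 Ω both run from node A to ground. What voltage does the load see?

R2 ‖ R_L = (13.6 × 53.7)/(13.6 + 53.7) = 10.85 Ω.
Now apply the divider: V_out = 4.52 × 0.7417 = 3.352 mV.

V_out ≈ 3.35 mV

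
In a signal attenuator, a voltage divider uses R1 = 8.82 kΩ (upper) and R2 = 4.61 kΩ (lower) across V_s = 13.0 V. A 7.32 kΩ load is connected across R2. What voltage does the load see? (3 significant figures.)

R2 ‖ R_L = (4.61 × 7.32)/(4.61 + 7.32) = 2.829 kΩ.
Voltage divider with the loaded lower leg: V_out = 13.0 × 2.829/(8.82 + 2.829) = 13.0 × 0.2428 = 3.157 V.

V_out ≈ 3.16 V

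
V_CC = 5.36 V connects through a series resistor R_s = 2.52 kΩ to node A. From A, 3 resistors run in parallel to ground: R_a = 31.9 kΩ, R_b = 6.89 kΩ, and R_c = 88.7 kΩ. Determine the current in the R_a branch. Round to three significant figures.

Parallel bank: R_p = 1/(1/31.9 + 1/6.89 + 1/88.7) = 5.326 kΩ.
V_A by voltage divider: V_A = 5.36 × 5.326/(2.52 + 5.326) = 3.638 V.
I(R_a) = V_A / R_a = 3.638/31.9 = 0.1141 mA.
(Equivalently: I_total = 0.6832 mA, then current-divider fraction G_k/ΣG = 0.1670.)

I ≈ 0.114 mA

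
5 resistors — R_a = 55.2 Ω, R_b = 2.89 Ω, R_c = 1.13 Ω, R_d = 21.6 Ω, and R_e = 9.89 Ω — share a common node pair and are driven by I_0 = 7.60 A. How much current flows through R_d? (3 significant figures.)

I ≈ 0.252 A

Conductances: ΣG = 1/55.2 + 1/2.89 + 1/1.13 + 1/21.6 + 1/9.89 = 1.397 (1/Ω).
Current divider: I(R_d) = I_0 · G_k/ΣG = 7.60 × (0.04630/1.397) = 7.60 × 0.03315 = 0.2520 A.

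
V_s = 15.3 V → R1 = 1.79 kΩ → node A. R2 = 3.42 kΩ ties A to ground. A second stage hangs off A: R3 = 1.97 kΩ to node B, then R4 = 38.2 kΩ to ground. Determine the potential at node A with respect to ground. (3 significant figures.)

Looking into the second stage from A: R3 + R4 = 40.17 kΩ appears in parallel with R2.
Effective lower resistance at A: R2 ‖ 40.17 = 3.152 kΩ.
First divider: V_A = V_s · 3.152/(1.79 + 3.152) = 9.758 V.

V_A ≈ 9.76 V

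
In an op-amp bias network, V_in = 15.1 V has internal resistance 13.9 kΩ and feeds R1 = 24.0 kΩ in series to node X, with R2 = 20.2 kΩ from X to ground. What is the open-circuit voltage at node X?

V_th ≈ 5.25 V

R1' = 13.9 + 24.0 = 37.90 kΩ (source resistance + R1).
Open-circuit (no load on X): V_th = V_in · R2/(R1' + R2) = 15.1 × 20.2/(37.90 + 20.2) = 5.250 V.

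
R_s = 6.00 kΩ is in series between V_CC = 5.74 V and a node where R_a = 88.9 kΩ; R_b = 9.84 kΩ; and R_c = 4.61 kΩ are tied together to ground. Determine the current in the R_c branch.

I ≈ 0.418 mA

Combine the parallel branches: R_p = (1/88.9 + 1/9.84 + 1/4.61)⁻¹ = 3.032 kΩ.
V_A = 5.74 × 3.032/9.032 = 1.927 V.
I(R_c) = V_A / R_c = 1.927/4.61 = 0.4180 mA.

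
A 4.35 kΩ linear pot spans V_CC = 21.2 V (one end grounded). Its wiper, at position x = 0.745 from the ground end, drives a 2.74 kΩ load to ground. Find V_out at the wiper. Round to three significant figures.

V_out ≈ 12.1 V

Split the track: R_lower = x·R_p = 3.241 kΩ, R_upper = (1−x)·R_p = 1.109 kΩ.
R_L loads the lower segment: effective lower R = 1.485 kΩ.
V_out = 21.2 × 1.485/(1.109 + 1.485) = 12.13 V.
(Unloaded: V_out = x·V_CC = 15.8 V.)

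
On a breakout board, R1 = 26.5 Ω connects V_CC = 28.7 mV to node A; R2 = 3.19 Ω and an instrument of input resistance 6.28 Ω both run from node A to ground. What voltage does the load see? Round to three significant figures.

V_out ≈ 2.12 mV

First combine the lower leg with the load: R2 ‖ R_L = 2.115 Ω.
Now apply the divider: V_out = 28.7 × 0.07393 = 2.122 mV.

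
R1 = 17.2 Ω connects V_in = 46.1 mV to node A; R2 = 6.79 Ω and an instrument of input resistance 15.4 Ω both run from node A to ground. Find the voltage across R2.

R2 ‖ R_L = (6.79 × 15.4)/(6.79 + 15.4) = 4.712 Ω.
Voltage divider with the loaded lower leg: V_out = 46.1 × 4.712/(17.2 + 4.712) = 46.1 × 0.2151 = 9.914 mV.
(Unloaded it would be 13.0 mV; the load pulls it down.)

V_out ≈ 9.91 mV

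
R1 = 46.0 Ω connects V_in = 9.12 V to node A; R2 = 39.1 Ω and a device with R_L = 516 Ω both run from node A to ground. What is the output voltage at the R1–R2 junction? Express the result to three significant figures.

R2 ‖ R_L = (39.1 × 516)/(39.1 + 516) = 36.35 Ω.
Then V_out = V_in · R2'/(R1 + R2') = 9.12 × 36.35/82.35 = 4.025 V.
(Unloaded it would be 4.19 V; the load pulls it down.)

V_out ≈ 4.03 V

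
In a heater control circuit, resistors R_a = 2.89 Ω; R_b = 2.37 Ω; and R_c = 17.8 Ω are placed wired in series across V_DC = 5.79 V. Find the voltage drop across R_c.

V ≈ 4.47 V

ΣR = 2.89 + 2.37 + 17.8 = 23.06 Ω.
By the voltage-divider rule, V = 5.79 × 17.80/23.06 = 4.469 V.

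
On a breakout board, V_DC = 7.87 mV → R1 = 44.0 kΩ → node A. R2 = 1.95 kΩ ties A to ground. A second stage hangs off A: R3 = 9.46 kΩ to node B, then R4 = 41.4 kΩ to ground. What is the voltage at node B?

V_B ≈ 0.262 mV

Node A sees R2 in parallel with the series input of stage 2, R3 + R4 = 50.86 kΩ.
Effective lower resistance at A: R2 ‖ 50.86 = 1.878 kΩ.
First divider: V_A = V_DC · 1.878/(44.0 + 1.878) = 0.3222 mV.
Then the unloaded second divider: V_B = V_A × R4/(R3+R4) = 0.3222 × 0.8140 = 0.2622 mV.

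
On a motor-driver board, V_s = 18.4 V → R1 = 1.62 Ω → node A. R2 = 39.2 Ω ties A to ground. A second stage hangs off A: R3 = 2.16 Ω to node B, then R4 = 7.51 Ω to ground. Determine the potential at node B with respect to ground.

V_B ≈ 11.8 V

Node A sees R2 in parallel with the series input of stage 2, R3 + R4 = 9.670 Ω.
R2 ‖ (R3+R4) = 7.757 Ω.
V_A = 18.4 × 7.757/(1.62 + 7.757) = 15.22 V.
Stage 2 is unloaded, so V_B = V_A · R4/(R3+R4) = 15.22 × 7.51/9.670 = 11.82 V.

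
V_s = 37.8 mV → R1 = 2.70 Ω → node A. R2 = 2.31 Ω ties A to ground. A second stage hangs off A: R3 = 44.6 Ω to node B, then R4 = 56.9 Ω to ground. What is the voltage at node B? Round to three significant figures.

V_B ≈ 9.65 mV

The second stage (R3 + R4 = 101.5 Ω) loads node A in parallel with R2.
R2 ‖ (R3+R4) = 2.259 Ω.
First divider: V_A = V_s · 2.259/(2.70 + 2.259) = 17.22 mV.
Stage 2 is unloaded, so V_B = V_A · R4/(R3+R4) = 17.22 × 56.9/101.5 = 9.652 mV.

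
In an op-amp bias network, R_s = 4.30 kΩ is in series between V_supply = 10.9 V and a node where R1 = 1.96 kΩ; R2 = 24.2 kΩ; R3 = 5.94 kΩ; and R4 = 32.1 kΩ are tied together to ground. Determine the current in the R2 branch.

Parallel bank: R_p = 1/(1/1.96 + 1/24.2 + 1/5.94 + 1/32.1) = 1.332 kΩ.
V_A by voltage divider: V_A = 10.9 × 1.332/(4.30 + 1.332) = 2.577 V.
Branch current I = V_A/R2 = 2.577/24.2 = 0.1065 mA.

I ≈ 0.106 mA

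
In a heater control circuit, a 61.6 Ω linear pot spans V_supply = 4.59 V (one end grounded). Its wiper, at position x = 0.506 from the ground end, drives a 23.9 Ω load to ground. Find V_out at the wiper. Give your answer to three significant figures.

V_out ≈ 1.41 V

Split the track: R_lower = x·R_p = 31.17 Ω, R_upper = (1−x)·R_p = 30.43 Ω.
R_L loads the lower segment: effective lower R = 13.53 Ω.
V_out = 4.59 × 13.53/(30.43 + 13.53) = 1.413 V.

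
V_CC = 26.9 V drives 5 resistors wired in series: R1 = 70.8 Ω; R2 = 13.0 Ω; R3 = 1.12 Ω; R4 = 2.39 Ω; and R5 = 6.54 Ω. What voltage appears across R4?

Total series resistance ΣR = 70.8 + 13.0 + 1.12 + 2.39 + 6.54 = 93.85 Ω.
V = V_CC · R/ΣR = 26.9 × 0.02547 = 0.6850 V.

V ≈ 0.685 V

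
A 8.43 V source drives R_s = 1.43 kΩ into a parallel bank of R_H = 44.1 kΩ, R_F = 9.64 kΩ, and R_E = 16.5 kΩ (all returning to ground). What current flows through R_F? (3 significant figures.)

Combine the parallel branches: R_p = (1/44.1 + 1/9.64 + 1/16.5)⁻¹ = 5.347 kΩ.
V_A by voltage divider: V_A = 8.43 × 5.347/(1.43 + 5.347) = 6.651 V.
Branch current I = V_A/R_F = 6.651/9.64 = 0.6900 mA.

I ≈ 0.690 mA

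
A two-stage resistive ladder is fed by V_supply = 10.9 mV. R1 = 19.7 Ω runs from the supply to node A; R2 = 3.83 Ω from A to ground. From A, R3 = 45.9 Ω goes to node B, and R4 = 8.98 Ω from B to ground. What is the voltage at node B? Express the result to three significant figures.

Node A sees R2 in parallel with the series input of stage 2, R3 + R4 = 54.88 Ω.
R2 ‖ (R3+R4) = 3.580 Ω.
So V_A = 10.9 × 0.1538 = 1.676 mV.
Then the unloaded second divider: V_B = V_A × R4/(R3+R4) = 1.676 × 0.1636 = 0.2743 mV.

V_B ≈ 0.274 mV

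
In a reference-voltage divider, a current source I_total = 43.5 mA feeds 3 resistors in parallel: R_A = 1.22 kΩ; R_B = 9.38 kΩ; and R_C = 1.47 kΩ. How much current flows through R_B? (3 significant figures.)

Total conductance ΣG = 1/1.22 + 1/9.38 + 1/1.47 = 1.607 (units of 1/kΩ).
By the current-divider rule, I = I_total · G_k/ΣG = 43.5 × 0.06636 = 2.887 mA.

I ≈ 2.89 mA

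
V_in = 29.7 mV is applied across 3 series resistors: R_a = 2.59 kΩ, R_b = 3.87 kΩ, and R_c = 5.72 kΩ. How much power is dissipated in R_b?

The common current is I = 29.7/12.18 = 2.438 µA.
P = I²R = 5.946 × 3.87 = 23.01 nW.

P ≈ 23.0 nW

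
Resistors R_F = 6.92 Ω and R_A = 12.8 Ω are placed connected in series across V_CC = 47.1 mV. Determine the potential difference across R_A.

V ≈ 30.6 mV

Total series resistance ΣR = 6.92 + 12.8 = 19.72 Ω.
V = V_CC · R/ΣR = 47.1 × 0.6491 = 30.57 mV.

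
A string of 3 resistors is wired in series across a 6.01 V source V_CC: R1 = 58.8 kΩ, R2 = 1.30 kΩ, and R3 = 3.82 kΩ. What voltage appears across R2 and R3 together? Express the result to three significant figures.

V ≈ 0.481 V

Series total: ΣR = 58.8 + 1.30 + 3.82 = 63.92 kΩ.
R_{R2..R3} = 1.30 + 3.82 = 5.120 kΩ.
Voltage divider: V = V_CC · (5.120 / 63.92) = 6.01 × 0.08010 = 0.4814 V.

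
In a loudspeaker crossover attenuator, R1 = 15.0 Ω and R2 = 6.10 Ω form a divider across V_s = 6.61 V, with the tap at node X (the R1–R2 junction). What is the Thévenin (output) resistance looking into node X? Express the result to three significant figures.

R_th ≈ 4.34 Ω

Zeroing V_s shorts the top of R1 to ground, so R_th = R1 ‖ R2 = 4.336 Ω.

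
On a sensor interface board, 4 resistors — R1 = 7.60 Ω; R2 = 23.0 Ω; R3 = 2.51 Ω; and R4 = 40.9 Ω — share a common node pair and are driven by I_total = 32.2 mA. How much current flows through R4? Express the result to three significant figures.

I ≈ 1.32 mA

ΣG = 1/7.60 + 1/23.0 + 1/2.51 + 1/40.9 = 0.5979.
R4 takes the fraction G_k/ΣG = 0.02445/0.5979 = 0.04089, so I = 32.2 × 0.04089 = 1.317 mA.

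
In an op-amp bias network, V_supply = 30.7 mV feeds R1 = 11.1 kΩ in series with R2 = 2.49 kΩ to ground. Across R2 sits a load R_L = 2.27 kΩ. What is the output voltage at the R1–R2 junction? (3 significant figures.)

V_out ≈ 2.97 mV

First combine the lower leg with the load: R2 ‖ R_L = 1.187 kΩ.
Then V_out = V_supply · R2'/(R1 + R2') = 30.7 × 1.187/12.29 = 2.967 mV.
(Unloaded it would be 5.62 mV; the load pulls it down.)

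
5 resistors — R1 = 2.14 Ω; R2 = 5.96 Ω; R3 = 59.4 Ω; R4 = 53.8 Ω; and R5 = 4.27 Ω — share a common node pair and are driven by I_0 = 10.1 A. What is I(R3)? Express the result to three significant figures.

ΣG = 1/2.14 + 1/5.96 + 1/59.4 + 1/53.8 + 1/4.27 = 0.9047.
By the current-divider rule, I = I_0 · G_k/ΣG = 10.1 × 0.01861 = 0.1879 A.

I ≈ 0.188 A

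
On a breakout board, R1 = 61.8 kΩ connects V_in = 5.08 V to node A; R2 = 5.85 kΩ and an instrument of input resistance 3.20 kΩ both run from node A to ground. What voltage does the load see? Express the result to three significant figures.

V_out ≈ 0.165 V

R2 ‖ R_L = (5.85 × 3.20)/(5.85 + 3.20) = 2.069 kΩ.
Voltage divider with the loaded lower leg: V_out = 5.08 × 2.069/(61.8 + 2.069) = 5.08 × 0.03239 = 0.1645 V.
(Unloaded it would be 0.439 V; the load pulls it down.)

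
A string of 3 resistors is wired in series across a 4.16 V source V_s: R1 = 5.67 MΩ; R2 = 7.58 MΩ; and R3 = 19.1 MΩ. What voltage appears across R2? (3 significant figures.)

Total series resistance ΣR = 5.67 + 7.58 + 19.1 = 32.35 MΩ.
Voltage divider: V = V_s · (7.580 / 32.35) = 4.16 × 0.2343 = 0.9747 V.

V ≈ 0.975 V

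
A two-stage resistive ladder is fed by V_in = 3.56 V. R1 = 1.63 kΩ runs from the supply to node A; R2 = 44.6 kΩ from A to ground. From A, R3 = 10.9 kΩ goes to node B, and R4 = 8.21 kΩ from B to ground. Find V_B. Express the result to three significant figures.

The second stage (R3 + R4 = 19.11 kΩ) loads node A in parallel with R2.
R2 ‖ (R3+R4) = 13.38 kΩ.
V_A = 3.56 × 13.38/(1.63 + 13.38) = 3.173 V.
Then the unloaded second divider: V_B = V_A × R4/(R3+R4) = 3.173 × 0.4296 = 1.363 V.

V_B ≈ 1.36 V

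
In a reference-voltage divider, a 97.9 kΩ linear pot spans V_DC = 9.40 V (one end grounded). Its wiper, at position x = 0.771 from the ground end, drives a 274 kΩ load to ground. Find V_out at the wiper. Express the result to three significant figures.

The pot divides into 22.42 kΩ above the wiper and 75.48 kΩ below.
(x·R_p) ‖ R_L = 59.18 kΩ.
V_out = 9.40 × 59.18/(22.42 + 59.18) = 6.817 V.

V_out ≈ 6.82 V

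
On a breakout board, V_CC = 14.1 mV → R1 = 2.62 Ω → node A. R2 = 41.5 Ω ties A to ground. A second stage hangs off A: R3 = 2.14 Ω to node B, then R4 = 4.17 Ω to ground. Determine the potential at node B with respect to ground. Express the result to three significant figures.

Node A sees R2 in parallel with the series input of stage 2, R3 + R4 = 6.310 Ω.
Effective lower resistance at A: R2 ‖ 6.310 = 5.477 Ω.
V_A = 14.1 × 5.477/(2.62 + 5.477) = 9.538 mV.
Then the unloaded second divider: V_B = V_A × R4/(R3+R4) = 9.538 × 0.6609 = 6.303 mV.

V_B ≈ 6.30 mV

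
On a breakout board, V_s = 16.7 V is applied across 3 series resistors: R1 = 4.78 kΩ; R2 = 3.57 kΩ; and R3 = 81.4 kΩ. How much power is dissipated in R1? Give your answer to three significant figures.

The common current is I = 16.7/89.75 = 0.1861 mA.
V(R1) = I·R = 0.8894 V; P = V·I = 0.8894 × 0.1861 = 0.1655 mW.

P ≈ 0.165 mW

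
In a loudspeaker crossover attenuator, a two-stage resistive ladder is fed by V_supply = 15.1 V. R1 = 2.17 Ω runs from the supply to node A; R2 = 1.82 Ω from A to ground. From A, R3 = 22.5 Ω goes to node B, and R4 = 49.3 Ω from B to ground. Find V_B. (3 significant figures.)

V_B ≈ 4.67 V

Looking into the second stage from A: R3 + R4 = 71.80 Ω appears in parallel with R2.
Effective lower resistance at A: R2 ‖ 71.80 = 1.775 Ω.
V_A = 15.1 × 1.775/(2.17 + 1.775) = 6.794 V.
V_B = V_A × 0.6866 = 4.665 V.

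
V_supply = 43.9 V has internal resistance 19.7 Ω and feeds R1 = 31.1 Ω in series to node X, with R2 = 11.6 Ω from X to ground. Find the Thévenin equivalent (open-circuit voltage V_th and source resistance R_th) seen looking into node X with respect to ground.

R1' = 19.7 + 31.1 = 50.80 Ω (source resistance + R1).
With X open, the divider is unloaded: V_th = 43.9 × 11.6/62.40 = 8.161 V.
With V_supply suppressed (replaced by a short), R_th = R1' ‖ R2 = (50.80 × 11.6)/(50.80 + 11.6) = 9.444 Ω.

V_th ≈ 8.16 V, R_th ≈ 9.44 Ω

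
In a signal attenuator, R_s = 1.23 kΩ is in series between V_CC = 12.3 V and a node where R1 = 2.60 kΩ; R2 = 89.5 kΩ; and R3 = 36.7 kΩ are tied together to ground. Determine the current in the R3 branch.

I ≈ 0.220 mA

Parallel bank: R_p = 1/(1/2.60 + 1/89.5 + 1/36.7) = 2.364 kΩ.
V_A by voltage divider: V_A = 12.3 × 2.364/(1.23 + 2.364) = 8.090 V.
I(R3) = V_A / R3 = 8.090/36.7 = 0.2204 mA.
(Equivalently: I_total = 3.423 mA, then current-divider fraction G_k/ΣG = 0.06441.)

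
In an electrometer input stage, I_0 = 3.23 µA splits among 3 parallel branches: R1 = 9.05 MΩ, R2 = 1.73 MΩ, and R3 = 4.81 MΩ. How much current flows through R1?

I ≈ 0.398 µA

Conductances: ΣG = 1/9.05 + 1/1.73 + 1/4.81 = 0.8964 (1/MΩ).
R1 takes the fraction G_k/ΣG = 0.1105/0.8964 = 0.1233, so I = 3.23 × 0.1233 = 0.3981 µA.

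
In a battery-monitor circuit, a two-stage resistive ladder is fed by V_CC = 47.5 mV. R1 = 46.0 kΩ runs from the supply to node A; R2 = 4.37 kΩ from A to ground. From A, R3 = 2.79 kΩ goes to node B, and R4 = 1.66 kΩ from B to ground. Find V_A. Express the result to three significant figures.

The second stage (R3 + R4 = 4.450 kΩ) loads node A in parallel with R2.
R2 ‖ (R3+R4) = 2.205 kΩ.
V_A = 47.5 × 2.205/(46.0 + 2.205) = 2.173 mV.

V_A ≈ 2.17 mV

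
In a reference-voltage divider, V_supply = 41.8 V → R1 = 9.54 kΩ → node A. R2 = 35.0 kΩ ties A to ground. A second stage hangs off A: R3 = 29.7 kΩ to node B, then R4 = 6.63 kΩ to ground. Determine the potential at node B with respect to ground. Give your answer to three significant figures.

V_B ≈ 4.97 V

Looking into the second stage from A: R3 + R4 = 36.33 kΩ appears in parallel with R2.
R2 ‖ (R3+R4) = 17.83 kΩ.
V_A = 41.8 × 17.83/(9.54 + 17.83) = 27.23 V.
Stage 2 is unloaded, so V_B = V_A · R4/(R3+R4) = 27.23 × 6.63/36.33 = 4.969 V.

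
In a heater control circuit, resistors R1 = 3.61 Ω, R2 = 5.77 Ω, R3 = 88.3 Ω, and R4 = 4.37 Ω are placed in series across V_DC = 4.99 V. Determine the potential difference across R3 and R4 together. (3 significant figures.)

V ≈ 4.53 V

ΣR = 3.61 + 5.77 + 88.3 + 4.37 = 102.0 Ω.
R_{R3..R4} = 88.3 + 4.37 = 92.67 Ω.
By the voltage-divider rule, V = 4.99 × 92.67/102.0 = 4.531 V.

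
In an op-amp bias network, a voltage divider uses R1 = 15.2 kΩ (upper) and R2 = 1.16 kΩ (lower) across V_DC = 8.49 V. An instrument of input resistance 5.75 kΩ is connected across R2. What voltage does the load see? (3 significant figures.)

The load sits in parallel with R2, giving an effective lower resistance R2' = R2·R_L/(R2+R_L) = 0.9653 kΩ.
Voltage divider with the loaded lower leg: V_out = 8.49 × 0.9653/(15.2 + 0.9653) = 8.49 × 0.05971 = 0.5070 V.

V_out ≈ 0.507 V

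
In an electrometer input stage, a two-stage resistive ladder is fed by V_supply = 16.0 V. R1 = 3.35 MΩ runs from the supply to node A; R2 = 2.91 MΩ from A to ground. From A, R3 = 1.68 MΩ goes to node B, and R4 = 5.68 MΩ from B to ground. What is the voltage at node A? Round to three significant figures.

Node A sees R2 in parallel with the series input of stage 2, R3 + R4 = 7.360 MΩ.
Effective lower resistance at A: R2 ‖ 7.360 = 2.085 MΩ.
First divider: V_A = V_supply · 2.085/(3.35 + 2.085) = 6.139 V.

V_A ≈ 6.14 V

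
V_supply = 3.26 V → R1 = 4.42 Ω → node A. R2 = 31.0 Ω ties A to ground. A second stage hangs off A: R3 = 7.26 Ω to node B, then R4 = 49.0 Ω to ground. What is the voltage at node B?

V_B ≈ 2.33 V

Looking into the second stage from A: R3 + R4 = 56.26 Ω appears in parallel with R2.
R2 ‖ (R3+R4) = 19.99 Ω.
V_A = 3.26 × 19.99/(4.42 + 19.99) = 2.670 V.
V_B = V_A × 0.8710 = 2.325 V.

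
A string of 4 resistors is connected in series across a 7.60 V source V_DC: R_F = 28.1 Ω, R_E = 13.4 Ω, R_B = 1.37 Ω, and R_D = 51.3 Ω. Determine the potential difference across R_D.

V ≈ 4.14 V

Series total: ΣR = 28.1 + 13.4 + 1.37 + 51.3 = 94.17 Ω.
Voltage divider: V = V_DC · (51.30 / 94.17) = 7.60 × 0.5448 = 4.140 V.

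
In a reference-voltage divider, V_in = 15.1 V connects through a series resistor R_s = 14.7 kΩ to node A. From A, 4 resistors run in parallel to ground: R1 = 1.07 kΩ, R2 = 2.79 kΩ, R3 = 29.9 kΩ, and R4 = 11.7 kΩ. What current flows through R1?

Parallel bank: R_p = 1/(1/1.07 + 1/2.79 + 1/29.9 + 1/11.7) = 0.7083 kΩ.
V_A = 15.1 × 0.7083/15.41 = 0.6941 V.
I(R1) = V_A / R1 = 0.6941/1.07 = 0.6487 mA.
(Check via current divider: I_total = 0.9800 mA; share G_k/ΣG = 0.6619 → same result.)

I ≈ 0.649 mA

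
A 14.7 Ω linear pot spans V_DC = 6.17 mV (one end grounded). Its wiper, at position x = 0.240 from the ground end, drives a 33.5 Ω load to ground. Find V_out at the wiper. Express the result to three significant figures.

V_out ≈ 1.37 mV

The pot divides into 11.17 Ω above the wiper and 3.528 Ω below.
Lower segment in parallel with the load: 3.528 ‖ 33.5 = 3.192 Ω.
V_out = 6.17 × 3.192/(11.17 + 3.192) = 1.371 mV.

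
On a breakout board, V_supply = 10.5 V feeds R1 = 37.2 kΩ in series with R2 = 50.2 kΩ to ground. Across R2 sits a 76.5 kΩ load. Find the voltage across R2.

The load sits in parallel with R2, giving an effective lower resistance R2' = R2·R_L/(R2+R_L) = 30.31 kΩ.
Voltage divider with the loaded lower leg: V_out = 10.5 × 30.31/(37.2 + 30.31) = 10.5 × 0.4490 = 4.714 V.

V_out ≈ 4.71 V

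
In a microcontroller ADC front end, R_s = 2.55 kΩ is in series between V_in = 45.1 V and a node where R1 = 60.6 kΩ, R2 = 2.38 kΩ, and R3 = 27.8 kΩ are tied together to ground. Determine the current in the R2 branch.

Combine the parallel branches: R_p = (1/60.6 + 1/2.38 + 1/27.8)⁻¹ = 2.116 kΩ.
Node voltage V_A = V_in · R_p/(R_s + R_p) = 45.1 × 0.4535 = 20.45 V.
I(R2) = V_A / R2 = 20.45/2.38 = 8.593 mA.

I ≈ 8.59 mA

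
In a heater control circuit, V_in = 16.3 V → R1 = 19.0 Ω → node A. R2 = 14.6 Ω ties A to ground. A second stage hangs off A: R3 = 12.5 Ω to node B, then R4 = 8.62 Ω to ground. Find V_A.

The second stage (R3 + R4 = 21.12 Ω) loads node A in parallel with R2.
Effective lower resistance at A: R2 ‖ 21.12 = 8.632 Ω.
First divider: V_A = V_in · 8.632/(19.0 + 8.632) = 5.092 V.

V_A ≈ 5.09 V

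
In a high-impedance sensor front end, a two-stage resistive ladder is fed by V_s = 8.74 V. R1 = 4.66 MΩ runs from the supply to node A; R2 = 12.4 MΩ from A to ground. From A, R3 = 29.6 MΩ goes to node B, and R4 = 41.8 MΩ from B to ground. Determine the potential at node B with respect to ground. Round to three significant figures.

The second stage (R3 + R4 = 71.40 MΩ) loads node A in parallel with R2.
R2 ‖ (R3+R4) = 10.57 MΩ.
V_A = 8.74 × 10.57/(4.66 + 10.57) = 6.065 V.
V_B = V_A × 0.5854 = 3.551 V.

V_B ≈ 3.55 V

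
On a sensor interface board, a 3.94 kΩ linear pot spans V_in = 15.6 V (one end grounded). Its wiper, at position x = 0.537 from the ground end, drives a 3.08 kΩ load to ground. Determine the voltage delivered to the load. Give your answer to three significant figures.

V_out ≈ 6.36 V

Lower segment x·R_p = 2.116 kΩ; upper segment (1−x)·R_p = 1.824 kΩ.
Lower segment in parallel with the load: 2.116 ‖ 3.08 = 1.254 kΩ.
Then V_out = V_in · 1.254/(1.824 + 1.254) = 6.356 V.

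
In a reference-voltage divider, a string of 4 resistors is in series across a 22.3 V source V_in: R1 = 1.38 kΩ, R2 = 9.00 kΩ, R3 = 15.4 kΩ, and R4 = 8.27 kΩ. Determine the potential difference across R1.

V ≈ 0.904 V

ΣR = 1.38 + 9.00 + 15.4 + 8.27 = 34.05 kΩ.
V = V_in · R/ΣR = 22.3 × 0.04053 = 0.9038 V.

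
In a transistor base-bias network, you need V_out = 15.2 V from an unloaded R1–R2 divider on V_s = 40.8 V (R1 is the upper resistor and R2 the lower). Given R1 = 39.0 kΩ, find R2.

R2 ≈ 23.2 kΩ

V_out/V_s = R2/(R1+R2) = 0.3725.
R2 = R1 · 0.3725/(1 − 0.3725) = 23.16 kΩ.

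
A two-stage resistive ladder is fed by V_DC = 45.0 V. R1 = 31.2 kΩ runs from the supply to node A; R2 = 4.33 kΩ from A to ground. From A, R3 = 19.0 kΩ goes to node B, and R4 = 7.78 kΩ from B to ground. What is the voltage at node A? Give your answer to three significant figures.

Looking into the second stage from A: R3 + R4 = 26.78 kΩ appears in parallel with R2.
Effective lower resistance at A: R2 ‖ 26.78 = 3.727 kΩ.
V_A = 45.0 × 3.727/(31.2 + 3.727) = 4.802 V.

V_A ≈ 4.80 V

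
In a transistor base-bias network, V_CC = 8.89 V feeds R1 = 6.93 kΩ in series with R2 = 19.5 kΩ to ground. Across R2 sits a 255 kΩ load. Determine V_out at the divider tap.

First combine the lower leg with the load: R2 ‖ R_L = 18.11 kΩ.
Voltage divider with the loaded lower leg: V_out = 8.89 × 18.11/(6.93 + 18.11) = 8.89 × 0.7233 = 6.430 V.
(Unloaded it would be 6.56 V; the load pulls it down.)

V_out ≈ 6.43 V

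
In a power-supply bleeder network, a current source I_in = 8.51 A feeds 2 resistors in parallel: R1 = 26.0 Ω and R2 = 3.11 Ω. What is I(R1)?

Two-branch current divider: I_k = I_in · R_other/(R_1 + R_2).
So I = 8.51 × 3.11/29.11 = 0.9092 A.

I ≈ 0.909 A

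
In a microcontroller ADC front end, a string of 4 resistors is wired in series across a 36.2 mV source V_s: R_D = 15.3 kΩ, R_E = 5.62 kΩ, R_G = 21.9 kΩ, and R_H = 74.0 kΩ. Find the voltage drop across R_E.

V ≈ 1.74 mV

ΣR = 15.3 + 5.62 + 21.9 + 74.0 = 116.8 kΩ.
Voltage divider: V = V_s · (5.620 / 116.8) = 36.2 × 0.04811 = 1.742 mV.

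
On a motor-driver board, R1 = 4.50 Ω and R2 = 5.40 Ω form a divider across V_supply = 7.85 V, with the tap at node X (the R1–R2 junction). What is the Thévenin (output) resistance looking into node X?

R_th ≈ 2.45 Ω

Zeroing V_supply shorts the top of R1 to ground, so R_th = R1 ‖ R2 = 2.455 Ω.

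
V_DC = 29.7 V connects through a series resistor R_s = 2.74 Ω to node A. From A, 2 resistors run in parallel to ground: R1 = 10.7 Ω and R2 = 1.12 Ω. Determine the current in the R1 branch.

I ≈ 0.750 A

Combine the parallel branches: R_p = (1/10.7 + 1/1.12)⁻¹ = 1.014 Ω.
V_A = 29.7 × 1.014/3.754 = 8.022 V.
Branch current I = V_A/R1 = 8.022/10.7 = 0.7497 A.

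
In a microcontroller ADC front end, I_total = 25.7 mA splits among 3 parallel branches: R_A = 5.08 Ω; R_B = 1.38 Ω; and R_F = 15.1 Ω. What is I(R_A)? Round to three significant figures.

I ≈ 5.12 mA

Total conductance ΣG = 1/5.08 + 1/1.38 + 1/15.1 = 0.9877 (units of 1/Ω).
R_A takes the fraction G_k/ΣG = 0.1969/0.9877 = 0.1993, so I = 25.7 × 0.1993 = 5.122 mA.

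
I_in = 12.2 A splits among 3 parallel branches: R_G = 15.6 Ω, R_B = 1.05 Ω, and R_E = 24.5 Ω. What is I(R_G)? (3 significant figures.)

ΣG = 1/15.6 + 1/1.05 + 1/24.5 = 1.057.
Current divider: I(R_G) = I_in · G_k/ΣG = 12.2 × (0.06410/1.057) = 12.2 × 0.06063 = 0.7397 A.

I ≈ 0.740 A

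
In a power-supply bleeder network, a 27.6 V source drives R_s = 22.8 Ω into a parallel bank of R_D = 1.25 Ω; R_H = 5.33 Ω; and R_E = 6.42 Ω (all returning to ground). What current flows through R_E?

Combine the parallel branches: R_p = (1/1.25 + 1/5.33 + 1/6.42)⁻¹ = 0.8746 Ω.
V_A by voltage divider: V_A = 27.6 × 0.8746/(22.8 + 0.8746) = 1.020 V.
I(R_E) = V_A / R_E = 1.020/6.42 = 0.1588 A.

I ≈ 0.159 A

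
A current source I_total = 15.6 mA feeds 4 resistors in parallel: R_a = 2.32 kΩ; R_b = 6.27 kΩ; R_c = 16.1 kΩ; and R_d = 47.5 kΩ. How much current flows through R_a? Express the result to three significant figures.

ΣG = 1/2.32 + 1/6.27 + 1/16.1 + 1/47.5 = 0.6737.
By the current-divider rule, I = I_total · G_k/ΣG = 15.6 × 0.6398 = 9.981 mA.

I ≈ 9.98 mA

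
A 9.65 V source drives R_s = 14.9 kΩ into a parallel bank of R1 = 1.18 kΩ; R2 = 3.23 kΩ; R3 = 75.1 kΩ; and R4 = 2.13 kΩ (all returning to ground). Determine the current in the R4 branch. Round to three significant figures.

I ≈ 0.178 mA

Combine the parallel branches: R_p = (1/1.18 + 1/3.23 + 1/75.1 + 1/2.13)⁻¹ = 0.6098 kΩ.
V_A by voltage divider: V_A = 9.65 × 0.6098/(14.9 + 0.6098) = 0.3794 V.
Branch current I = V_A/R4 = 0.3794/2.13 = 0.1781 mA.
(Equivalently: I_total = 0.6222 mA, then current-divider fraction G_k/ΣG = 0.2863.)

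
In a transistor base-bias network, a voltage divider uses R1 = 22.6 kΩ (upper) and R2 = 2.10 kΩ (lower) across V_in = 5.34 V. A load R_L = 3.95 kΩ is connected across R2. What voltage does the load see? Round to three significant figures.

First combine the lower leg with the load: R2 ‖ R_L = 1.371 kΩ.
Then V_out = V_in · R2'/(R1 + R2') = 5.34 × 1.371/23.97 = 0.3054 V.

V_out ≈ 0.305 V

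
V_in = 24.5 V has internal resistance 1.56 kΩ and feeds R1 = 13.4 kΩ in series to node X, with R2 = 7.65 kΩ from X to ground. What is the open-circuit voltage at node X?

V_th ≈ 8.29 V

R1' = 1.56 + 13.4 = 14.96 kΩ (source resistance + R1).
Open-circuit (no load on X): V_th = V_in · R2/(R1' + R2) = 24.5 × 7.65/(14.96 + 7.65) = 8.289 V.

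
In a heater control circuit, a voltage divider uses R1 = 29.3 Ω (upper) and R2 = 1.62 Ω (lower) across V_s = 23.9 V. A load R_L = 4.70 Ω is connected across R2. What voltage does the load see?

R2 ‖ R_L = (1.62 × 4.70)/(1.62 + 4.70) = 1.205 Ω.
Then V_out = V_s · R2'/(R1 + R2') = 23.9 × 1.205/30.50 = 0.9439 V.

V_out ≈ 0.944 V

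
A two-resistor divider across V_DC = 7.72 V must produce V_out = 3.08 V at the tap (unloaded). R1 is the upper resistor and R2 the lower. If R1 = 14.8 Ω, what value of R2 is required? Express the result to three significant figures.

V_out/V_DC = R2/(R1+R2) = 0.3990.
Rearranging, R2 = R1·k/(1−k) = 14.8 × 0.6638 = 9.824 Ω.

R2 ≈ 9.82 Ω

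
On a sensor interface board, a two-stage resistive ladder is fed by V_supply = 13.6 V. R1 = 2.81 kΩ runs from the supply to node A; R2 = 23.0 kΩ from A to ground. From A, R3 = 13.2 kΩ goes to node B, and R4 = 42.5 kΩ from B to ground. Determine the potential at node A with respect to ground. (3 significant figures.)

Node A sees R2 in parallel with the series input of stage 2, R3 + R4 = 55.70 kΩ.
Effective lower resistance at A: R2 ‖ 55.70 = 16.28 kΩ.
V_A = 13.6 × 16.28/(2.81 + 16.28) = 11.60 V.

V_A ≈ 11.6 V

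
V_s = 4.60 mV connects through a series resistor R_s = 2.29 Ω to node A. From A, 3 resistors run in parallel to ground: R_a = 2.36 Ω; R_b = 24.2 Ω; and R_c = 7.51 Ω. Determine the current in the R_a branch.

Equivalent of the parallel group: R_p = 1.672 Ω.
V_A by voltage divider: V_A = 4.60 × 1.672/(2.29 + 1.672) = 1.941 mV.
I(R_a) = V_A / R_a = 1.941/2.36 = 0.8225 mA.
(Equivalently: I_total = 1.161 mA, then current-divider fraction G_k/ΣG = 0.7083.)

I ≈ 0.822 mA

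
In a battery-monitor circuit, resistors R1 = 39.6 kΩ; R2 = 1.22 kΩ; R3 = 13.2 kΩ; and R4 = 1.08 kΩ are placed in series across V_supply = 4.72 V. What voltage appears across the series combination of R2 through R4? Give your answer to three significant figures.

Series total: ΣR = 39.6 + 1.22 + 13.2 + 1.08 = 55.10 kΩ.
R_{R2..R4} = 1.22 + 13.2 + 1.08 = 15.50 kΩ.
Voltage divider: V = V_supply · (15.50 / 55.10) = 4.72 × 0.2813 = 1.328 V.

V ≈ 1.33 V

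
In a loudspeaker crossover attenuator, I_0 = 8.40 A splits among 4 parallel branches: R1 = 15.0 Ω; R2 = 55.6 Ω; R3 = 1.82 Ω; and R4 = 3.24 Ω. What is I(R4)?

I ≈ 2.75 A

ΣG = 1/15.0 + 1/55.6 + 1/1.82 + 1/3.24 = 0.9427.
By the current-divider rule, I = I_0 · G_k/ΣG = 8.40 × 0.3274 = 2.750 A.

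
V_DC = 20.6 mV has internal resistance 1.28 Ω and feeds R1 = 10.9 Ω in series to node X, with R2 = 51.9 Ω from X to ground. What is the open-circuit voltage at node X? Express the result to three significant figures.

R1' = 1.28 + 10.9 = 12.18 Ω (source resistance + R1).
V_th is the unloaded tap voltage: V_DC · R2/(R1'+R2) = 20.6 × 0.8099 = 16.68 mV.

V_th ≈ 16.7 mV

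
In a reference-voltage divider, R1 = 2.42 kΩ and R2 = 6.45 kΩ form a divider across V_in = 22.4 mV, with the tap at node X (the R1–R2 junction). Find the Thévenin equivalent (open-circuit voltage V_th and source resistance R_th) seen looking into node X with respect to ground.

V_th ≈ 16.3 mV, R_th ≈ 1.76 kΩ

With X open, the divider is unloaded: V_th = 22.4 × 6.45/8.870 = 16.29 mV.
With V_in suppressed (replaced by a short), R_th = R1 ‖ R2 = (2.420 × 6.45)/(2.420 + 6.45) = 1.760 kΩ.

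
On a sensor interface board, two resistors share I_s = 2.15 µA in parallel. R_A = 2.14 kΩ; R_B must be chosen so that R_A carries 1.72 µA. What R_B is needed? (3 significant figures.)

R_B ≈ 8.56 kΩ

Two-branch current divider: I_A = I_s · R_B/(R_A + R_B).
With f = 0.8000, R_B = R_A · f/(1−f) = 2.14 × 4.000 = 8.560 kΩ.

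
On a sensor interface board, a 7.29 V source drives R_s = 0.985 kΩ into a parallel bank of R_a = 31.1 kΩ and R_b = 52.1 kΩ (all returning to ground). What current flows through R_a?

Equivalent of the parallel group: R_p = 19.47 kΩ.
Node voltage V_A = V_DC · R_p/(R_s + R_p) = 7.29 × 0.9519 = 6.939 V.
Branch current I = V_A/R_a = 6.939/31.1 = 0.2231 mA.
(Equivalently: I_total = 0.3563 mA, then current-divider fraction G_k/ΣG = 0.6262.)

I ≈ 0.223 mA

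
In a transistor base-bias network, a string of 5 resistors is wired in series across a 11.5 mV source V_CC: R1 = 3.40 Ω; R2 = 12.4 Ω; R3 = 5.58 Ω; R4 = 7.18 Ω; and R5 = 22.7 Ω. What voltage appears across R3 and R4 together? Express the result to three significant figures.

ΣR = 3.40 + 12.4 + 5.58 + 7.18 + 22.7 = 51.26 Ω.
R_{R3..R4} = 5.58 + 7.18 = 12.76 Ω.
V = V_CC · R/ΣR = 11.5 × 0.2489 = 2.863 mV.

V ≈ 2.86 mV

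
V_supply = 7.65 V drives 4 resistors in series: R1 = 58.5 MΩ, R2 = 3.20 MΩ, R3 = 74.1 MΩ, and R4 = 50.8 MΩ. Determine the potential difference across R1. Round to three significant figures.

V ≈ 2.40 V

ΣR = 58.5 + 3.20 + 74.1 + 50.8 = 186.6 MΩ.
By the voltage-divider rule, V = 7.65 × 58.50/186.6 = 2.398 V.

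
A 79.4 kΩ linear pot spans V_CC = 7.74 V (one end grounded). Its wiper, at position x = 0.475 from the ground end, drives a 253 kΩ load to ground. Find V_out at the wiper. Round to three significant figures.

The pot divides into 41.69 kΩ above the wiper and 37.72 kΩ below.
Lower segment in parallel with the load: 37.72 ‖ 253 = 32.82 kΩ.
V_out = 7.74 × 32.82/(41.69 + 32.82) = 3.410 V.

V_out ≈ 3.41 V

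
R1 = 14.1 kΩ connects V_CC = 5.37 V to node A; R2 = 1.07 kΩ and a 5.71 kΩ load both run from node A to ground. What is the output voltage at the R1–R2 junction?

V_out ≈ 0.323 V

R2 ‖ R_L = (1.07 × 5.71)/(1.07 + 5.71) = 0.9011 kΩ.
Voltage divider with the loaded lower leg: V_out = 5.37 × 0.9011/(14.1 + 0.9011) = 5.37 × 0.06007 = 0.3226 V.
(Unloaded it would be 0.379 V; the load pulls it down.)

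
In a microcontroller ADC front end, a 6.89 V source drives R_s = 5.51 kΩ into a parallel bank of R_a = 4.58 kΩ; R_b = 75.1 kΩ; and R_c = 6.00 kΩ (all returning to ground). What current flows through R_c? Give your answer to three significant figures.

Equivalent of the parallel group: R_p = 2.511 kΩ.
Node voltage V_A = V_supply · R_p/(R_s + R_p) = 6.89 × 0.3130 = 2.157 V.
I(R_c) = V_A / R_c = 2.157/6.00 = 0.3594 mA.

I ≈ 0.359 mA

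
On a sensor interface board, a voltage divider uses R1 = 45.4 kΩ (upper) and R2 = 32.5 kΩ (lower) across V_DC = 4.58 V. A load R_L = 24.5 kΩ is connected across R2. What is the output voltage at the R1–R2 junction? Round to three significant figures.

R2 ‖ R_L = (32.5 × 24.5)/(32.5 + 24.5) = 13.97 kΩ.
Then V_out = V_DC · R2'/(R1 + R2') = 4.58 × 13.97/59.37 = 1.078 V.

V_out ≈ 1.08 V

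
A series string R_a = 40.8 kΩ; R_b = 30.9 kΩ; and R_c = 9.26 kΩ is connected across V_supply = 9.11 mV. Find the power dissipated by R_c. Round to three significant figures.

The common current is I = 9.11/80.96 = 0.1125 µA.
P = I²R = 0.01266 × 9.26 = 0.1172 nW.

P ≈ 0.117 nW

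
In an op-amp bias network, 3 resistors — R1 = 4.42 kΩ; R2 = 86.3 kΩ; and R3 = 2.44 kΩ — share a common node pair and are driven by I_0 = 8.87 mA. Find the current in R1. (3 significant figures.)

ΣG = 1/4.42 + 1/86.3 + 1/2.44 = 0.6477.
Current divider: I(R1) = I_0 · G_k/ΣG = 8.87 × (0.2262/0.6477) = 8.87 × 0.3493 = 3.098 mA.

I ≈ 3.10 mA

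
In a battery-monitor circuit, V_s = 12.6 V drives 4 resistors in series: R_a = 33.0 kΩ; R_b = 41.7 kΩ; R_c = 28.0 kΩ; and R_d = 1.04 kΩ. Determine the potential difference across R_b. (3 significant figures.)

Total series resistance ΣR = 33.0 + 41.7 + 28.0 + 1.04 = 103.7 kΩ.
Voltage divider: V = V_s · (41.70 / 103.7) = 12.6 × 0.4020 = 5.065 V.

V ≈ 5.06 V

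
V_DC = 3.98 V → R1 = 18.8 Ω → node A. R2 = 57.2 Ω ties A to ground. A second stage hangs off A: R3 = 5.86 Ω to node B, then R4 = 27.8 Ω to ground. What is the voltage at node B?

Looking into the second stage from A: R3 + R4 = 33.66 Ω appears in parallel with R2.
Effective lower resistance at A: R2 ‖ 33.66 = 21.19 Ω.
V_A = 3.98 × 21.19/(18.8 + 21.19) = 2.109 V.
V_B = V_A × 0.8259 = 1.742 V.

V_B ≈ 1.74 V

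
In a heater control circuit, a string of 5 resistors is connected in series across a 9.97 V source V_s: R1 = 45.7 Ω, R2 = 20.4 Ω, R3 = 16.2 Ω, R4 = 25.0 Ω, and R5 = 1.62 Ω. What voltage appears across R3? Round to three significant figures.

V ≈ 1.48 V

Series total: ΣR = 45.7 + 20.4 + 16.2 + 25.0 + 1.62 = 108.9 Ω.
By the voltage-divider rule, V = 9.97 × 16.20/108.9 = 1.483 V.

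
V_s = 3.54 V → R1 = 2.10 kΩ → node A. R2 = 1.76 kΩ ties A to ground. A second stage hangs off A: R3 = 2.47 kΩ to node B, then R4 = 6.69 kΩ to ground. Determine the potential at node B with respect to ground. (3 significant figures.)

Node A sees R2 in parallel with the series input of stage 2, R3 + R4 = 9.160 kΩ.
Effective lower resistance at A: R2 ‖ 9.160 = 1.476 kΩ.
First divider: V_A = V_s · 1.476/(2.10 + 1.476) = 1.461 V.
Stage 2 is unloaded, so V_B = V_A · R4/(R3+R4) = 1.461 × 6.69/9.160 = 1.067 V.

V_B ≈ 1.07 V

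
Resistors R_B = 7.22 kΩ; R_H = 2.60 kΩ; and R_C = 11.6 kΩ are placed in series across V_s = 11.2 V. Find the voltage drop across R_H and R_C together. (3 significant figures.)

Total series resistance ΣR = 7.22 + 2.60 + 11.6 = 21.42 kΩ.
R_{R_H..R_C} = 2.60 + 11.6 = 14.20 kΩ.
V = V_s · R/ΣR = 11.2 × 0.6629 = 7.425 V.

V ≈ 7.42 V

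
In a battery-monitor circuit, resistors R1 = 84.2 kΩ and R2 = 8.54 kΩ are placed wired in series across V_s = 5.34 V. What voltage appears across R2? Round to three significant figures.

V ≈ 0.492 V

Series total: ΣR = 84.2 + 8.54 = 92.74 kΩ.
Voltage divider: V = V_s · (8.540 / 92.74) = 5.34 × 0.09209 = 0.4917 V.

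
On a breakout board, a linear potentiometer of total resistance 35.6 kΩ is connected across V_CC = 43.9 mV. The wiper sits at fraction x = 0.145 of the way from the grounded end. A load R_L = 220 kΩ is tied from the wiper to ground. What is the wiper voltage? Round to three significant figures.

The pot divides into 30.44 kΩ above the wiper and 5.162 kΩ below.
R_L loads the lower segment: effective lower R = 5.044 kΩ.
Loaded-divider output: V_out = 43.9 × 0.1421 = 6.240 mV.

V_out ≈ 6.24 mV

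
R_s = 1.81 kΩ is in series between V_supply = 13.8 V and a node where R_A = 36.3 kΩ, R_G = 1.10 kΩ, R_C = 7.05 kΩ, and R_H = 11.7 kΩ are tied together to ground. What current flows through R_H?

Parallel bank: R_p = 1/(1/36.3 + 1/1.10 + 1/7.05 + 1/11.7) = 0.8591 kΩ.
V_A by voltage divider: V_A = 13.8 × 0.8591/(1.81 + 0.8591) = 4.442 V.
Branch current I = V_A/R_H = 4.442/11.7 = 0.3797 mA.
(Check via current divider: I_total = 5.170 mA; share G_k/ΣG = 0.07343 → same result.)

I ≈ 0.380 mA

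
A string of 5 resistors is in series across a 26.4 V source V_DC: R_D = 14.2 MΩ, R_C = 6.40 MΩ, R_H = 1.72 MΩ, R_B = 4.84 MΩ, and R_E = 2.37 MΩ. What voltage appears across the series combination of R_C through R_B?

Total series resistance ΣR = 14.2 + 6.40 + 1.72 + 4.84 + 2.37 = 29.53 MΩ.
R_{R_C..R_B} = 6.40 + 1.72 + 4.84 = 12.96 MΩ.
V = V_DC · R/ΣR = 26.4 × 0.4389 = 11.59 V.

V ≈ 11.6 V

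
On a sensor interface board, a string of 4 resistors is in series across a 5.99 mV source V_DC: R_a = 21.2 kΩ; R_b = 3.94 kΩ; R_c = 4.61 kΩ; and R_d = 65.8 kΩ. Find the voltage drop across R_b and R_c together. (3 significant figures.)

Series total: ΣR = 21.2 + 3.94 + 4.61 + 65.8 = 95.55 kΩ.
R_{R_b..R_c} = 3.94 + 4.61 = 8.550 kΩ.
By the voltage-divider rule, V = 5.99 × 8.550/95.55 = 0.5360 mV.

V ≈ 0.536 mV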